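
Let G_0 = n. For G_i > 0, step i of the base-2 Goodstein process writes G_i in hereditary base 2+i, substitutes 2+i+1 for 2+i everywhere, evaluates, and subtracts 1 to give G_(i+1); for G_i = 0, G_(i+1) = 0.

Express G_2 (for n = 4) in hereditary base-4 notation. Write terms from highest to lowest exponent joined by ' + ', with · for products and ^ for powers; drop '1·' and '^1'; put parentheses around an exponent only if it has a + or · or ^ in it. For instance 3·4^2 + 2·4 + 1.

2·4^2 + 2·4 + 1

step 0: 4 = 2^2; sub 3 for 2: 3^3; = 27; G_1 = 27−1 = 26
step 1: 26 = 2·3^2 + 2·3 + 2; sub 4 for 3: 2·4^2 + 2·4 + 2; = 42; G_2 = 42−1 = 41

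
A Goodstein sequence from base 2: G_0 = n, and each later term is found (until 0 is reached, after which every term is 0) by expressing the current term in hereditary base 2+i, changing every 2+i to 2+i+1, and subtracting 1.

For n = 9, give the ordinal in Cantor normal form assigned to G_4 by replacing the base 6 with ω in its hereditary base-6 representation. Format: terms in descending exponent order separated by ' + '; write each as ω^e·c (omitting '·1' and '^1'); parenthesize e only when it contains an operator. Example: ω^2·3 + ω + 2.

ω^ω·3 + ω^3·3 + ω^2·3 + ω·3 + 1

[0] 9 ≡ 2^(2 + 1) + 1 (base 2). Lift 3: 82. −1: 81.
[1] 81 ≡ 3^(3 + 1) (base 3). Lift 4: 1024. −1: 1023.
[2] 1023 ≡ 3·4^4 + 3·4^3 + 3·4^2 + 3·4 + 3 (base 4). Lift 5: 9843. −1: 9842.
[3] 9842 ≡ 3·5^5 + 3·5^3 + 3·5^2 + 3·5 + 2 (base 5). Lift 6: 140744. −1: 140743.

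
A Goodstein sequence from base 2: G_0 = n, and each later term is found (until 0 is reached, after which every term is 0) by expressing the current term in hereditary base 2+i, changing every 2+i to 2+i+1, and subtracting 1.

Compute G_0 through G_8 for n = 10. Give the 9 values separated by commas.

G_0 = 10. HB_2(10) = 2^(2 + 1) + 2. Bump = 84. G_1 = 83.
G_1 = 83. HB_3(83) = 3^(3 + 1) + 2. Bump = 1026. G_2 = 1025.
G_2 = 1025. HB_4(1025) = 4^(4 + 1) + 1. Bump = 15626. G_3 = 15625.
G_3 = 15625. HB_5(15625) = 5^(5 + 1). Bump = 279936. G_4 = 279935.
G_4 = 279935. HB_6(279935) = 5·6^6 + 5·6^5 + 5·6^4 + 5·6^3 + 5·6^2 + 5·6 + 5. Bump = 4215755. G_5 = 4215754.
G_5 = 4215754. HB_7(4215754) = 5·7^7 + 5·7^5 + 5·7^4 + 5·7^3 + 5·7^2 + 5·7 + 4. Bump = 84073324. G_6 = 84073323.
G_6 = 84073323. HB_8(84073323) = 5·8^8 + 5·8^5 + 5·8^4 + 5·8^3 + 5·8^2 + 5·8 + 3. Bump = 1937434593. G_7 = 1937434592.
G_7 = 1937434592. HB_9(1937434592) = 5·9^9 + 5·9^5 + 5·9^4 + 5·9^3 + 5·9^2 + 5·9 + 2. Bump = 50000555552. G_8 = 50000555551.

10, 83, 1025, 15625, 279935, 4215754, 84073323, 1937434592, 50000555551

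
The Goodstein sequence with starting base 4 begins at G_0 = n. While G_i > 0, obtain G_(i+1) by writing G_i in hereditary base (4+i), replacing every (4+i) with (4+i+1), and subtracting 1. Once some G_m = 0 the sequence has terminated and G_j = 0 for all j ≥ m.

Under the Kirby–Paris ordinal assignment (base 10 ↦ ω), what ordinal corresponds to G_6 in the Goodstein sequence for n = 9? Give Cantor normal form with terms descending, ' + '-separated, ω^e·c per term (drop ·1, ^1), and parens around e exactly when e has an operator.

ω + 1

base 4: 9 = 2·4 + 1; at 5: 2·5 + 1 = 11; next = 10
base 5: 10 = 2·5; at 6: 2·6 = 12; next = 11
base 6: 11 = 6 + 5; at 7: 7 + 5 = 12; next = 11
base 7: 11 = 7 + 4; at 8: 8 + 4 = 12; next = 11
base 8: 11 = 8 + 3; at 9: 9 + 3 = 12; next = 11
base 9: 11 = 9 + 2; at 10: 10 + 2 = 12; next = 11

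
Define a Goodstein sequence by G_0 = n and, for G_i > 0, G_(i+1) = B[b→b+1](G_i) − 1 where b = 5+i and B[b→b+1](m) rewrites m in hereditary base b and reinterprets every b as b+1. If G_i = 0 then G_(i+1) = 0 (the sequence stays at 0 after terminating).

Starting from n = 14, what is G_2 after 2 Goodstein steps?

16

G_0=14  [base 5] 2·5 + 4  →[5↦6]→  2·6 + 4 = 16  −1 ⇒ G_1=15
G_1=15  [base 6] 2·6 + 3  →[6↦7]→  2·7 + 3 = 17  −1 ⇒ G_2=16
G_2=16  [base 7] 2·7 + 2  →[7↦8]→  2·8 + 2 = 18  −1 ⇒ G_3=17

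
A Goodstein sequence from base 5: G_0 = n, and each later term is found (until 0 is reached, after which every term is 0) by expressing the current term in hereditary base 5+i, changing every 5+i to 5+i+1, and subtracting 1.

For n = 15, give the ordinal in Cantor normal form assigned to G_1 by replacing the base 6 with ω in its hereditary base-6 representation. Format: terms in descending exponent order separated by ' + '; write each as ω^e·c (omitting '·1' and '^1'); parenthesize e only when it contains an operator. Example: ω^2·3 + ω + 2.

ω·2 + 5

(0) 15|_5 = 3·5 ↦ 3·6|_6 = 18 ⇒ 17
(1) 17|_6 = 2·6 + 5 ↦ 2·7 + 5|_7 = 19 ⇒ 18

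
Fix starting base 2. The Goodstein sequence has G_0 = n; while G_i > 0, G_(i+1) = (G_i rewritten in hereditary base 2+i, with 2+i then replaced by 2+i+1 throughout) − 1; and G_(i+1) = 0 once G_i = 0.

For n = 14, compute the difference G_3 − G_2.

17469

14 —HB2→ 2^(2 + 1) + 2^2 + 2 —bump→ 3^(3 + 1) + 3^3 + 3 = 111 —(−1)→ 110
110 —HB3→ 3^(3 + 1) + 3^3 + 2 —bump→ 4^(4 + 1) + 4^4 + 2 = 1282 —(−1)→ 1281
1281 —HB4→ 4^(4 + 1) + 4^4 + 1 —bump→ 5^(5 + 1) + 5^5 + 1 = 18751 —(−1)→ 18750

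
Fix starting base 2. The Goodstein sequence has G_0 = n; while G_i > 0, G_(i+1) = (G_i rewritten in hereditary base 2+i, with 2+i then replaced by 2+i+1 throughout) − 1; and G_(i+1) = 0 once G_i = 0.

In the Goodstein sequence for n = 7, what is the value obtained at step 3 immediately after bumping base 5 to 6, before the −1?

7 —HB2→ 2^2 + 2 + 1 —bump→ 3^3 + 3 + 1 = 31 —(−1)→ 30
30 —HB3→ 3^3 + 3 —bump→ 4^4 + 4 = 260 —(−1)→ 259
259 —HB4→ 4^4 + 3 —bump→ 5^5 + 3 = 3128 —(−1)→ 3127
3127 —HB5→ 5^5 + 2 —bump→ 6^6 + 2 = 46658 —(−1)→ 46657

46658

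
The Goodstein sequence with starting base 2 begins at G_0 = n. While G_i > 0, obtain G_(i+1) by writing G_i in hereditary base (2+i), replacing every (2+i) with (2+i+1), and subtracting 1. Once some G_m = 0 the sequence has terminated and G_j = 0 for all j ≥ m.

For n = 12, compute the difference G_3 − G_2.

G_0=12  [base 2] 2^(2 + 1) + 2^2  →[2↦3]→  3^(3 + 1) + 3^3 = 108  −1 ⇒ G_1=107
G_1=107  [base 3] 3^(3 + 1) + 2·3^2 + 2·3 + 2  →[3↦4]→  4^(4 + 1) + 2·4^2 + 2·4 + 2 = 1066  −1 ⇒ G_2=1065
G_2=1065  [base 4] 4^(4 + 1) + 2·4^2 + 2·4 + 1  →[4↦5]→  5^(5 + 1) + 2·5^2 + 2·5 + 1 = 15686  −1 ⇒ G_3=15685

14620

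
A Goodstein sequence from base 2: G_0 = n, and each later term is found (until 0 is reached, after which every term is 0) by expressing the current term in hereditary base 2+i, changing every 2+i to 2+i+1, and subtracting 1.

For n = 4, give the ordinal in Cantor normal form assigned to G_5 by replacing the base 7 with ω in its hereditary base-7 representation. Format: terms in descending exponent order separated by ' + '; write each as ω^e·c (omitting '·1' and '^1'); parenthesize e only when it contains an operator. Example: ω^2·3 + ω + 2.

ω^2·2 + ω + 4

i=0: 4 = 2^2 (b=2); 2→3: 3^3 = 27; 27−1 = 26
i=1: 26 = 2·3^2 + 2·3 + 2 (b=3); 3→4: 2·4^2 + 2·4 + 2 = 42; 42−1 = 41
i=2: 41 = 2·4^2 + 2·4 + 1 (b=4); 4→5: 2·5^2 + 2·5 + 1 = 61; 61−1 = 60
i=3: 60 = 2·5^2 + 2·5 (b=5); 5→6: 2·6^2 + 2·6 = 84; 84−1 = 83
i=4: 83 = 2·6^2 + 6 + 5 (b=6); 6→7: 2·7^2 + 7 + 5 = 110; 110−1 = 109
i=5: 109 = 2·7^2 + 7 + 4 (b=7); 7→8: 2·8^2 + 8 + 4 = 140; 140−1 = 139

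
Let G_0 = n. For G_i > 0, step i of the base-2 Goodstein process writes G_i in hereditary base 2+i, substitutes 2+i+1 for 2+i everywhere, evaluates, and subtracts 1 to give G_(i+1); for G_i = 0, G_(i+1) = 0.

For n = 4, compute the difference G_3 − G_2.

[0] 4 ≡ 2^2 (base 2). Lift 3: 27. −1: 26.
[1] 26 ≡ 2·3^2 + 2·3 + 2 (base 3). Lift 4: 42. −1: 41.
[2] 41 ≡ 2·4^2 + 2·4 + 1 (base 4). Lift 5: 61. −1: 60.

19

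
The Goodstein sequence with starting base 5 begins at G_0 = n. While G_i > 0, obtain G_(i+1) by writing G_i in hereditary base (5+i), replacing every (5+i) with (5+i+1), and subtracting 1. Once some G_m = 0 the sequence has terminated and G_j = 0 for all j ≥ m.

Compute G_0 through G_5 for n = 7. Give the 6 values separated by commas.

7, 7, 7, 7, 6, 5

7 —HB5→ 5 + 2 —bump→ 6 + 2 = 8 —(−1)→ 7
7 —HB6→ 6 + 1 —bump→ 7 + 1 = 8 —(−1)→ 7
7 —HB7→ 7 —bump→ 8 = 8 —(−1)→ 7
7 —HB8→ 7 —bump→ 7 = 7 —(−1)→ 6
6 —HB9→ 6 —bump→ 6 = 6 —(−1)→ 5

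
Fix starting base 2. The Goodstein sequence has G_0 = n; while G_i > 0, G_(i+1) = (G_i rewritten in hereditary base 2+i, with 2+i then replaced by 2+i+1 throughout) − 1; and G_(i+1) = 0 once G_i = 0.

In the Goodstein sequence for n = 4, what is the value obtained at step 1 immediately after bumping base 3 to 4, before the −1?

42

4 —HB2→ 2^2 —bump→ 3^3 = 27 —(−1)→ 26
26 —HB3→ 2·3^2 + 2·3 + 2 —bump→ 2·4^2 + 2·4 + 2 = 42 —(−1)→ 41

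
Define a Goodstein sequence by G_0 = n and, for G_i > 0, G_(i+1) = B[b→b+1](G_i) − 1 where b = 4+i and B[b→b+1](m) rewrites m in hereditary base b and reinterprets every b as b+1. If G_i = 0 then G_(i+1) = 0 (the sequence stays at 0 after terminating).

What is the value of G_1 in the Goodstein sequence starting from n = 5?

G_0=5  [base 4] 4 + 1  →[4↦5]→  5 + 1 = 6  −1 ⇒ G_1=5
G_1=5  [base 5] 5  →[5↦6]→  6 = 6  −1 ⇒ G_2=5

5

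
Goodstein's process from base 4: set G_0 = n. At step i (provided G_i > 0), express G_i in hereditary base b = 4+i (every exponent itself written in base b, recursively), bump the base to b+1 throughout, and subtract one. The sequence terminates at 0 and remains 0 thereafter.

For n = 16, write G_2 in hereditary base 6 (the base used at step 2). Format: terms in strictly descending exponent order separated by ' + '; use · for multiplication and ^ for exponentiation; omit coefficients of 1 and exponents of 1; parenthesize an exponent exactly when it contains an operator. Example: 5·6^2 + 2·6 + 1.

4·6 + 3

base 4: 16 = 4^2; at 5: 5^2 = 25; next = 24
base 5: 24 = 4·5 + 4; at 6: 4·6 + 4 = 28; next = 27
base 6: 27 = 4·6 + 3; at 7: 4·7 + 3 = 31; next = 30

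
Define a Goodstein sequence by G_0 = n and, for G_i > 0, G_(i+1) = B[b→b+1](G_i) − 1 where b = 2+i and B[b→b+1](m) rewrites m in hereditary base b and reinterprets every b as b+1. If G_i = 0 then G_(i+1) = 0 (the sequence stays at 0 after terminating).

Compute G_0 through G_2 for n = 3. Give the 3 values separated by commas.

(0) 3|_2 = 2 + 1 ↦ 3 + 1|_3 = 4 ⇒ 3
(1) 3|_3 = 3 ↦ 4|_4 = 4 ⇒ 3

3, 3, 3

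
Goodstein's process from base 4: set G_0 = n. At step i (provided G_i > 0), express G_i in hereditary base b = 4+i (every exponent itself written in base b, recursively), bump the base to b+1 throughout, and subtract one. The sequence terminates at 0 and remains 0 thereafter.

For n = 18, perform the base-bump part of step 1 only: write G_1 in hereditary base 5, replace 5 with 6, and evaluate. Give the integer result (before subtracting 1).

base 4: 18 = 4^2 + 2; at 5: 5^2 + 2 = 27; next = 26
base 5: 26 = 5^2 + 1; at 6: 6^2 + 1 = 37; next = 36

37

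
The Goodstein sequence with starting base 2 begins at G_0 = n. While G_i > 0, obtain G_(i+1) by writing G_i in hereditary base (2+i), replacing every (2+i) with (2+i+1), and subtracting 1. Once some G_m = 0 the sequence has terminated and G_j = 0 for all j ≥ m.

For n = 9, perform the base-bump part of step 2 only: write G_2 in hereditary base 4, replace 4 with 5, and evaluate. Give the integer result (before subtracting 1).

9843

base 2: 9 = 2^(2 + 1) + 1; at 3: 3^(3 + 1) + 1 = 82; next = 81
base 3: 81 = 3^(3 + 1); at 4: 4^(4 + 1) = 1024; next = 1023
base 4: 1023 = 3·4^4 + 3·4^3 + 3·4^2 + 3·4 + 3; at 5: 3·5^5 + 3·5^3 + 3·5^2 + 3·5 + 3 = 9843; next = 9842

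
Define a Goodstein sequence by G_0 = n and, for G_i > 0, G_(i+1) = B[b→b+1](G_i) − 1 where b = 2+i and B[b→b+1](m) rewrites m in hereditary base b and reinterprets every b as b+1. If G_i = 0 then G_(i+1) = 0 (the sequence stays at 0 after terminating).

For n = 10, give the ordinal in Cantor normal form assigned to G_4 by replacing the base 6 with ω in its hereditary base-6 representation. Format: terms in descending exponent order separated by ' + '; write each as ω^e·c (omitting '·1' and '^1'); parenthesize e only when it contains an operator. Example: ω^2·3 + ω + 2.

G_0=10  [base 2] 2^(2 + 1) + 2  →[2↦3]→  3^(3 + 1) + 3 = 84  −1 ⇒ G_1=83
G_1=83  [base 3] 3^(3 + 1) + 2  →[3↦4]→  4^(4 + 1) + 2 = 1026  −1 ⇒ G_2=1025
G_2=1025  [base 4] 4^(4 + 1) + 1  →[4↦5]→  5^(5 + 1) + 1 = 15626  −1 ⇒ G_3=15625
G_3=15625  [base 5] 5^(5 + 1)  →[5↦6]→  6^(6 + 1) = 279936  −1 ⇒ G_4=279935

ω^ω·5 + ω^5·5 + ω^4·5 + ω^3·5 + ω^2·5 + ω·5 + 5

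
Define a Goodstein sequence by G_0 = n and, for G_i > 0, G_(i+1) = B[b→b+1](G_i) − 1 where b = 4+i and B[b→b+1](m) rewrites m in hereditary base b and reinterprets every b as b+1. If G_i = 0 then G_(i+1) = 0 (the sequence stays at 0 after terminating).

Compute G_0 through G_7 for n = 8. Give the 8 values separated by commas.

8, 9, 9, 9, 9, 9, 9, 8

step 0: 8 = 2·4; sub 5 for 4: 2·5; = 10; G_1 = 10−1 = 9
step 1: 9 = 5 + 4; sub 6 for 5: 6 + 4; = 10; G_2 = 10−1 = 9
step 2: 9 = 6 + 3; sub 7 for 6: 7 + 3; = 10; G_3 = 10−1 = 9
step 3: 9 = 7 + 2; sub 8 for 7: 8 + 2; = 10; G_4 = 10−1 = 9
step 4: 9 = 8 + 1; sub 9 for 8: 9 + 1; = 10; G_5 = 10−1 = 9
step 5: 9 = 9; sub 10 for 9: 10; = 10; G_6 = 10−1 = 9
step 6: 9 = 9; sub 11 for 10: 9; = 9; G_7 = 9−1 = 8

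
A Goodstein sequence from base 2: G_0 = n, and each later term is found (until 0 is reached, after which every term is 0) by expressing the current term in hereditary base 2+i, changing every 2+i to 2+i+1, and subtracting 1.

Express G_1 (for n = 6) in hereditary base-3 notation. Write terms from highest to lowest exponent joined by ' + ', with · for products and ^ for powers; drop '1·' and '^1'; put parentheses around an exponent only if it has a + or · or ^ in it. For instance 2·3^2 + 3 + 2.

base 2: 6 = 2^2 + 2; at 3: 3^3 + 3 = 30; next = 29
base 3: 29 = 3^3 + 2; at 4: 4^4 + 2 = 258; next = 257

3^3 + 2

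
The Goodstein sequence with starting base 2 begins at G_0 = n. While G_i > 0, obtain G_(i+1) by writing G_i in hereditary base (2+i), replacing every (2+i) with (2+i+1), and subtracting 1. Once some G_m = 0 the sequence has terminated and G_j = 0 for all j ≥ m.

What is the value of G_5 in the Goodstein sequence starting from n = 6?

[0] 6 ≡ 2^2 + 2 (base 2). Lift 3: 30. −1: 29.
[1] 29 ≡ 3^3 + 2 (base 3). Lift 4: 258. −1: 257.
[2] 257 ≡ 4^4 + 1 (base 4). Lift 5: 3126. −1: 3125.
[3] 3125 ≡ 5^5 (base 5). Lift 6: 46656. −1: 46655.
[4] 46655 ≡ 5·6^5 + 5·6^4 + 5·6^3 + 5·6^2 + 5·6 + 5 (base 6). Lift 7: 98040. −1: 98039.
[5] 98039 ≡ 5·7^5 + 5·7^4 + 5·7^3 + 5·7^2 + 5·7 + 4 (base 7). Lift 8: 187244. −1: 187243.

98039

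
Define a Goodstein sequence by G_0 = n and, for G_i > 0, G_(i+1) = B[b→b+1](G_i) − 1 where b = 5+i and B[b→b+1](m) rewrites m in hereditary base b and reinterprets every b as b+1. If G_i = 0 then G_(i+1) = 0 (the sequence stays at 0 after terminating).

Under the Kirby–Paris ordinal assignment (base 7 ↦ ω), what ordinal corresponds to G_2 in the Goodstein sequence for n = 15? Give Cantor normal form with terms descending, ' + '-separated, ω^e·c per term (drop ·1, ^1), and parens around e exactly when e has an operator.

ω·2 + 4

15 —HB5→ 3·5 —bump→ 3·6 = 18 —(−1)→ 17
17 —HB6→ 2·6 + 5 —bump→ 2·7 + 5 = 19 —(−1)→ 18
18 —HB7→ 2·7 + 4 —bump→ 2·8 + 4 = 20 —(−1)→ 19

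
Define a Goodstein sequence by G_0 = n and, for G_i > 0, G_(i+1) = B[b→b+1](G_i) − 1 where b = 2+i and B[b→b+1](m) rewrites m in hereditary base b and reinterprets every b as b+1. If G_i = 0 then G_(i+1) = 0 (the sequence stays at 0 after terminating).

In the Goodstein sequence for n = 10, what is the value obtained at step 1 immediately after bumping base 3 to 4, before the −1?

1026

G_0 = 10. HB_2(10) = 2^(2 + 1) + 2. Bump = 84. G_1 = 83.
G_1 = 83. HB_3(83) = 3^(3 + 1) + 2. Bump = 1026. G_2 = 1025.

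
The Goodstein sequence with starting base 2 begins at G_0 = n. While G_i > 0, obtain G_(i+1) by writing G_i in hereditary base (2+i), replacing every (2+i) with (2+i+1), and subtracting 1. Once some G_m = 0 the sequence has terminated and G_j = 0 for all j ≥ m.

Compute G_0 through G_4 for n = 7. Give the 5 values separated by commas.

(0) 7|_2 = 2^2 + 2 + 1 ↦ 3^3 + 3 + 1|_3 = 31 ⇒ 30
(1) 30|_3 = 3^3 + 3 ↦ 4^4 + 4|_4 = 260 ⇒ 259
(2) 259|_4 = 4^4 + 3 ↦ 5^5 + 3|_5 = 3128 ⇒ 3127
(3) 3127|_5 = 5^5 + 2 ↦ 6^6 + 2|_6 = 46658 ⇒ 46657

7, 30, 259, 3127, 46657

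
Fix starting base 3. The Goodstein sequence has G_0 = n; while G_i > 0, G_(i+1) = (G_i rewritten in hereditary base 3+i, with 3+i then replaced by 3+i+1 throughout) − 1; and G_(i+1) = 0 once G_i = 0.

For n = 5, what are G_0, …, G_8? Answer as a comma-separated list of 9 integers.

5, 5, 5, 5, 4, 3, 2, 1, 0

5 —HB3→ 3 + 2 —bump→ 4 + 2 = 6 —(−1)→ 5
5 —HB4→ 4 + 1 —bump→ 5 + 1 = 6 —(−1)→ 5
5 —HB5→ 5 —bump→ 6 = 6 —(−1)→ 5
5 —HB6→ 5 —bump→ 5 = 5 —(−1)→ 4
4 —HB7→ 4 —bump→ 4 = 4 —(−1)→ 3
3 —HB8→ 3 —bump→ 3 = 3 —(−1)→ 2
2 —HB9→ 2 —bump→ 2 = 2 —(−1)→ 1
1 —HB10→ 1 —bump→ 1 = 1 —(−1)→ 0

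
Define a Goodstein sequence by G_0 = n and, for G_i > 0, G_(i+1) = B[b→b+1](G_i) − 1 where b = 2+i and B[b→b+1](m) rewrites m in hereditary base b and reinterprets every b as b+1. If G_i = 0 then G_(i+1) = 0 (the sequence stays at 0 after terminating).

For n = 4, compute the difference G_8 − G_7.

G_0 = 4. HB_2(4) = 2^2. Bump = 27. G_1 = 26.
G_1 = 26. HB_3(26) = 2·3^2 + 2·3 + 2. Bump = 42. G_2 = 41.
G_2 = 41. HB_4(41) = 2·4^2 + 2·4 + 1. Bump = 61. G_3 = 60.
G_3 = 60. HB_5(60) = 2·5^2 + 2·5. Bump = 84. G_4 = 83.
G_4 = 83. HB_6(83) = 2·6^2 + 6 + 5. Bump = 110. G_5 = 109.
G_5 = 109. HB_7(109) = 2·7^2 + 7 + 4. Bump = 140. G_6 = 139.
G_6 = 139. HB_8(139) = 2·8^2 + 8 + 3. Bump = 174. G_7 = 173.
G_7 = 173. HB_9(173) = 2·9^2 + 9 + 2. Bump = 212. G_8 = 211.

38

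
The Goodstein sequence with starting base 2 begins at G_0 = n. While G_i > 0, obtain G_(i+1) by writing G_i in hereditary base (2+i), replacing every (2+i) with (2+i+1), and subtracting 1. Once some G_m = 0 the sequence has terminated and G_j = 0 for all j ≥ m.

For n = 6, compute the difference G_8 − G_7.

G_0 = 6. HB_2(6) = 2^2 + 2. Bump = 30. G_1 = 29.
G_1 = 29. HB_3(29) = 3^3 + 2. Bump = 258. G_2 = 257.
G_2 = 257. HB_4(257) = 4^4 + 1. Bump = 3126. G_3 = 3125.
G_3 = 3125. HB_5(3125) = 5^5. Bump = 46656. G_4 = 46655.
G_4 = 46655. HB_6(46655) = 5·6^5 + 5·6^4 + 5·6^3 + 5·6^2 + 5·6 + 5. Bump = 98040. G_5 = 98039.
G_5 = 98039. HB_7(98039) = 5·7^5 + 5·7^4 + 5·7^3 + 5·7^2 + 5·7 + 4. Bump = 187244. G_6 = 187243.
G_6 = 187243. HB_8(187243) = 5·8^5 + 5·8^4 + 5·8^3 + 5·8^2 + 5·8 + 3. Bump = 332148. G_7 = 332147.
G_7 = 332147. HB_9(332147) = 5·9^5 + 5·9^4 + 5·9^3 + 5·9^2 + 5·9 + 2. Bump = 555552. G_8 = 555551.

223404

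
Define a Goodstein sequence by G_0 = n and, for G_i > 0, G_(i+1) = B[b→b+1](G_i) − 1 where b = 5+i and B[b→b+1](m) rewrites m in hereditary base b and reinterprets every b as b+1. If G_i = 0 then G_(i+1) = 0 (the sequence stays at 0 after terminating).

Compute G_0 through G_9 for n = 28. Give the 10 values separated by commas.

base 5: 28 = 5^2 + 3; at 6: 6^2 + 3 = 39; next = 38
base 6: 38 = 6^2 + 2; at 7: 7^2 + 2 = 51; next = 50
base 7: 50 = 7^2 + 1; at 8: 8^2 + 1 = 65; next = 64
base 8: 64 = 8^2; at 9: 9^2 = 81; next = 80
base 9: 80 = 8·9 + 8; at 10: 8·10 + 8 = 88; next = 87
base 10: 87 = 8·10 + 7; at 11: 8·11 + 7 = 95; next = 94
base 11: 94 = 8·11 + 6; at 12: 8·12 + 6 = 102; next = 101
base 12: 101 = 8·12 + 5; at 13: 8·13 + 5 = 109; next = 108
base 13: 108 = 8·13 + 4; at 14: 8·14 + 4 = 116; next = 115

28, 38, 50, 64, 80, 87, 94, 101, 108, 115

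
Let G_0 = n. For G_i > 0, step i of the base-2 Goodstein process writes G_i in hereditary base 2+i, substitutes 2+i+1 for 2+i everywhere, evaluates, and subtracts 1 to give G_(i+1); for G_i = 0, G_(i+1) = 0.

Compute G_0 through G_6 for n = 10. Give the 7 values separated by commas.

10, 83, 1025, 15625, 279935, 4215754, 84073323

base 2: 10 = 2^(2 + 1) + 2; at 3: 3^(3 + 1) + 3 = 84; next = 83
base 3: 83 = 3^(3 + 1) + 2; at 4: 4^(4 + 1) + 2 = 1026; next = 1025
base 4: 1025 = 4^(4 + 1) + 1; at 5: 5^(5 + 1) + 1 = 15626; next = 15625
base 5: 15625 = 5^(5 + 1); at 6: 6^(6 + 1) = 279936; next = 279935
base 6: 279935 = 5·6^6 + 5·6^5 + 5·6^4 + 5·6^3 + 5·6^2 + 5·6 + 5; at 7: 5·7^7 + 5·7^5 + 5·7^4 + 5·7^3 + 5·7^2 + 5·7 + 5 = 4215755; next = 4215754
base 7: 4215754 = 5·7^7 + 5·7^5 + 5·7^4 + 5·7^3 + 5·7^2 + 5·7 + 4; at 8: 5·8^8 + 5·8^5 + 5·8^4 + 5·8^3 + 5·8^2 + 5·8 + 4 = 84073324; next = 84073323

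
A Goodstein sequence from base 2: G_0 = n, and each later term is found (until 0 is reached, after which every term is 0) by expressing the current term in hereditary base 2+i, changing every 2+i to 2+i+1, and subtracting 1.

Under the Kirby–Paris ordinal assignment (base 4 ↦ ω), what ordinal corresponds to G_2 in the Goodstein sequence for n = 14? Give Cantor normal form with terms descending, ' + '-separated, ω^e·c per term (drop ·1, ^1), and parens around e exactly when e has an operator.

ω^(ω + 1) + ω^ω + 1

base 2: 14 = 2^(2 + 1) + 2^2 + 2; at 3: 3^(3 + 1) + 3^3 + 3 = 111; next = 110
base 3: 110 = 3^(3 + 1) + 3^3 + 2; at 4: 4^(4 + 1) + 4^4 + 2 = 1282; next = 1281
base 4: 1281 = 4^(4 + 1) + 4^4 + 1; at 5: 5^(5 + 1) + 5^5 + 1 = 18751; next = 18750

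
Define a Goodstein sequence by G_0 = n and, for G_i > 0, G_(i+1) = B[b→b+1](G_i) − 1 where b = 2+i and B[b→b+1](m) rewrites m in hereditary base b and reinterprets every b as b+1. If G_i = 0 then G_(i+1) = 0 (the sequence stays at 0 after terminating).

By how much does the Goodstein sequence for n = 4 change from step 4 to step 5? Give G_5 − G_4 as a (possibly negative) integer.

26

i=0: 4 = 2^2 (b=2); 2→3: 3^3 = 27; 27−1 = 26
i=1: 26 = 2·3^2 + 2·3 + 2 (b=3); 3→4: 2·4^2 + 2·4 + 2 = 42; 42−1 = 41
i=2: 41 = 2·4^2 + 2·4 + 1 (b=4); 4→5: 2·5^2 + 2·5 + 1 = 61; 61−1 = 60
i=3: 60 = 2·5^2 + 2·5 (b=5); 5→6: 2·6^2 + 2·6 = 84; 84−1 = 83
i=4: 83 = 2·6^2 + 6 + 5 (b=6); 6→7: 2·7^2 + 7 + 5 = 110; 110−1 = 109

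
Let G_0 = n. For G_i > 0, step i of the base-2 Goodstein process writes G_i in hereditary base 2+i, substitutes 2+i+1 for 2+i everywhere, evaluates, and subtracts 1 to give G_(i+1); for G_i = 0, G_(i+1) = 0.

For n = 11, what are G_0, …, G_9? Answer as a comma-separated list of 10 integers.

11 —HB2→ 2^(2 + 1) + 2 + 1 —bump→ 3^(3 + 1) + 3 + 1 = 85 —(−1)→ 84
84 —HB3→ 3^(3 + 1) + 3 —bump→ 4^(4 + 1) + 4 = 1028 —(−1)→ 1027
1027 —HB4→ 4^(4 + 1) + 3 —bump→ 5^(5 + 1) + 3 = 15628 —(−1)→ 15627
15627 —HB5→ 5^(5 + 1) + 2 —bump→ 6^(6 + 1) + 2 = 279938 —(−1)→ 279937
279937 —HB6→ 6^(6 + 1) + 1 —bump→ 7^(7 + 1) + 1 = 5764802 —(−1)→ 5764801
5764801 —HB7→ 7^(7 + 1) —bump→ 8^(8 + 1) = 134217728 —(−1)→ 134217727
134217727 —HB8→ 7·8^8 + 7·8^7 + 7·8^6 + 7·8^5 + 7·8^4 + 7·8^3 + 7·8^2 + 7·8 + 7 —bump→ 7·9^9 + 7·9^7 + 7·9^6 + 7·9^5 + 7·9^4 + 7·9^3 + 7·9^2 + 7·9 + 7 = 2749609303 —(−1)→ 2749609302
2749609302 —HB9→ 7·9^9 + 7·9^7 + 7·9^6 + 7·9^5 + 7·9^4 + 7·9^3 + 7·9^2 + 7·9 + 6 —bump→ 7·10^10 + 7·10^7 + 7·10^6 + 7·10^5 + 7·10^4 + 7·10^3 + 7·10^2 + 7·10 + 6 = 70077777776 —(−1)→ 70077777775
70077777775 —HB10→ 7·10^10 + 7·10^7 + 7·10^6 + 7·10^5 + 7·10^4 + 7·10^3 + 7·10^2 + 7·10 + 5 —bump→ 7·11^11 + 7·11^7 + 7·11^6 + 7·11^5 + 7·11^4 + 7·11^3 + 7·11^2 + 7·11 + 5 = 1997331745491 —(−1)→ 1997331745490

11, 84, 1027, 15627, 279937, 5764801, 134217727, 2749609302, 70077777775, 1997331745490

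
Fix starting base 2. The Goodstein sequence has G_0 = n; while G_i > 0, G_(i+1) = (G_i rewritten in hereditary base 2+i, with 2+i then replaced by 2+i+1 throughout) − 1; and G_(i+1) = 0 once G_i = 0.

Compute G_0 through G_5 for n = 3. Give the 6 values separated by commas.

3, 3, 3, 2, 1, 0

[0] 3 ≡ 2 + 1 (base 2). Lift 3: 4. −1: 3.
[1] 3 ≡ 3 (base 3). Lift 4: 4. −1: 3.
[2] 3 ≡ 3 (base 4). Lift 5: 3. −1: 2.
[3] 2 ≡ 2 (base 5). Lift 6: 2. −1: 1.
[4] 1 ≡ 1 (base 6). Lift 7: 1. −1: 0.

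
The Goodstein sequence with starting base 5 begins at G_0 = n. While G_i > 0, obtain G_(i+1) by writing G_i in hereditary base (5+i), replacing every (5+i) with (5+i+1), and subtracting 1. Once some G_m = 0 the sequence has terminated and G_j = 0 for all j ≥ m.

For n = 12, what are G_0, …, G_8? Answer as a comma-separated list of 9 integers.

12, 13, 14, 15, 15, 15, 15, 15, 15

(0) 12|_5 = 2·5 + 2 ↦ 2·6 + 2|_6 = 14 ⇒ 13
(1) 13|_6 = 2·6 + 1 ↦ 2·7 + 1|_7 = 15 ⇒ 14
(2) 14|_7 = 2·7 ↦ 2·8|_8 = 16 ⇒ 15
(3) 15|_8 = 8 + 7 ↦ 9 + 7|_9 = 16 ⇒ 15
(4) 15|_9 = 9 + 6 ↦ 10 + 6|_10 = 16 ⇒ 15
(5) 15|_10 = 10 + 5 ↦ 11 + 5|_11 = 16 ⇒ 15
(6) 15|_11 = 11 + 4 ↦ 12 + 4|_12 = 16 ⇒ 15
(7) 15|_12 = 12 + 3 ↦ 13 + 3|_13 = 16 ⇒ 15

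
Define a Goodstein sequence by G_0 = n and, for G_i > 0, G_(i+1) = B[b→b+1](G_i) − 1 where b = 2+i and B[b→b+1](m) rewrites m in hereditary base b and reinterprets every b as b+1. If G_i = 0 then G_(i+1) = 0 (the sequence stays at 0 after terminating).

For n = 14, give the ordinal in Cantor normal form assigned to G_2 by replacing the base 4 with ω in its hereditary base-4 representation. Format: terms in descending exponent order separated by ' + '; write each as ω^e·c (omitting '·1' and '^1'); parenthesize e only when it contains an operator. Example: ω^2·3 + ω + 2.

ω^(ω + 1) + ω^ω + 1

14 —HB2→ 2^(2 + 1) + 2^2 + 2 —bump→ 3^(3 + 1) + 3^3 + 3 = 111 —(−1)→ 110
110 —HB3→ 3^(3 + 1) + 3^3 + 2 —bump→ 4^(4 + 1) + 4^4 + 2 = 1282 —(−1)→ 1281
1281 —HB4→ 4^(4 + 1) + 4^4 + 1 —bump→ 5^(5 + 1) + 5^5 + 1 = 18751 —(−1)→ 18750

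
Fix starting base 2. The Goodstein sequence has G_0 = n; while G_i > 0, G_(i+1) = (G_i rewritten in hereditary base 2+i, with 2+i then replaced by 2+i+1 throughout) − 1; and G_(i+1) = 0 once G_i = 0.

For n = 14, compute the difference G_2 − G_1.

step 0: 14 = 2^(2 + 1) + 2^2 + 2; sub 3 for 2: 3^(3 + 1) + 3^3 + 3; = 111; G_1 = 111−1 = 110
step 1: 110 = 3^(3 + 1) + 3^3 + 2; sub 4 for 3: 4^(4 + 1) + 4^4 + 2; = 1282; G_2 = 1282−1 = 1281

1171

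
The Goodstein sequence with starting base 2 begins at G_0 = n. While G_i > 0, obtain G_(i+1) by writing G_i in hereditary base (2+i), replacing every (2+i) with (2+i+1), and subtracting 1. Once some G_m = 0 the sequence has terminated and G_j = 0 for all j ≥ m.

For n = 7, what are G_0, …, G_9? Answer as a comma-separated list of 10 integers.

(0) 7|_2 = 2^2 + 2 + 1 ↦ 3^3 + 3 + 1|_3 = 31 ⇒ 30
(1) 30|_3 = 3^3 + 3 ↦ 4^4 + 4|_4 = 260 ⇒ 259
(2) 259|_4 = 4^4 + 3 ↦ 5^5 + 3|_5 = 3128 ⇒ 3127
(3) 3127|_5 = 5^5 + 2 ↦ 6^6 + 2|_6 = 46658 ⇒ 46657
(4) 46657|_6 = 6^6 + 1 ↦ 7^7 + 1|_7 = 823544 ⇒ 823543
(5) 823543|_7 = 7^7 ↦ 8^8|_8 = 16777216 ⇒ 16777215
(6) 16777215|_8 = 7·8^7 + 7·8^6 + 7·8^5 + 7·8^4 + 7·8^3 + 7·8^2 + 7·8 + 7 ↦ 7·9^7 + 7·9^6 + 7·9^5 + 7·9^4 + 7·9^3 + 7·9^2 + 7·9 + 7|_9 = 37665880 ⇒ 37665879
(7) 37665879|_9 = 7·9^7 + 7·9^6 + 7·9^5 + 7·9^4 + 7·9^3 + 7·9^2 + 7·9 + 6 ↦ 7·10^7 + 7·10^6 + 7·10^5 + 7·10^4 + 7·10^3 + 7·10^2 + 7·10 + 6|_10 = 77777776 ⇒ 77777775
(8) 77777775|_10 = 7·10^7 + 7·10^6 + 7·10^5 + 7·10^4 + 7·10^3 + 7·10^2 + 7·10 + 5 ↦ 7·11^7 + 7·11^6 + 7·11^5 + 7·11^4 + 7·11^3 + 7·11^2 + 7·11 + 5|_11 = 150051214 ⇒ 150051213

7, 30, 259, 3127, 46657, 823543, 16777215, 37665879, 77777775, 150051213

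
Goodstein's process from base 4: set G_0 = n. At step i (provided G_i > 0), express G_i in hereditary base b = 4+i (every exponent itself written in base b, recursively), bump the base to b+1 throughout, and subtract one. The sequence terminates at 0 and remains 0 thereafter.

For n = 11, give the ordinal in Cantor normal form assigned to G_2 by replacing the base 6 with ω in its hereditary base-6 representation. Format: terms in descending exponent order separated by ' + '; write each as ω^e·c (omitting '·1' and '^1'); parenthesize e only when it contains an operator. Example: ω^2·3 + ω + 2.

ω·2 + 1

(0) 11|_4 = 2·4 + 3 ↦ 2·5 + 3|_5 = 13 ⇒ 12
(1) 12|_5 = 2·5 + 2 ↦ 2·6 + 2|_6 = 14 ⇒ 13
(2) 13|_6 = 2·6 + 1 ↦ 2·7 + 1|_7 = 15 ⇒ 14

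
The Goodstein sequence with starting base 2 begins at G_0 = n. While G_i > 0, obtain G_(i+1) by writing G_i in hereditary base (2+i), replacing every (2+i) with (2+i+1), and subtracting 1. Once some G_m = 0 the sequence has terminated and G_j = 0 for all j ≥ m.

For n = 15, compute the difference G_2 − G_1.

1172

G_0=15  [base 2] 2^(2 + 1) + 2^2 + 2 + 1  →[2↦3]→  3^(3 + 1) + 3^3 + 3 + 1 = 112  −1 ⇒ G_1=111
G_1=111  [base 3] 3^(3 + 1) + 3^3 + 3  →[3↦4]→  4^(4 + 1) + 4^4 + 4 = 1284  −1 ⇒ G_2=1283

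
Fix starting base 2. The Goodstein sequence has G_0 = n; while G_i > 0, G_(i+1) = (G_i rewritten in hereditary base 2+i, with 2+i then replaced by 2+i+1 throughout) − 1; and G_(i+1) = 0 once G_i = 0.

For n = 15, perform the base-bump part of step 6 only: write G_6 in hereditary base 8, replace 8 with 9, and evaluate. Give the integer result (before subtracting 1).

15 —HB2→ 2^(2 + 1) + 2^2 + 2 + 1 —bump→ 3^(3 + 1) + 3^3 + 3 + 1 = 112 —(−1)→ 111
111 —HB3→ 3^(3 + 1) + 3^3 + 3 —bump→ 4^(4 + 1) + 4^4 + 4 = 1284 —(−1)→ 1283
1283 —HB4→ 4^(4 + 1) + 4^4 + 3 —bump→ 5^(5 + 1) + 5^5 + 3 = 18753 —(−1)→ 18752
18752 —HB5→ 5^(5 + 1) + 5^5 + 2 —bump→ 6^(6 + 1) + 6^6 + 2 = 326594 —(−1)→ 326593
326593 —HB6→ 6^(6 + 1) + 6^6 + 1 —bump→ 7^(7 + 1) + 7^7 + 1 = 6588345 —(−1)→ 6588344
6588344 —HB7→ 7^(7 + 1) + 7^7 —bump→ 8^(8 + 1) + 8^8 = 150994944 —(−1)→ 150994943

3524450281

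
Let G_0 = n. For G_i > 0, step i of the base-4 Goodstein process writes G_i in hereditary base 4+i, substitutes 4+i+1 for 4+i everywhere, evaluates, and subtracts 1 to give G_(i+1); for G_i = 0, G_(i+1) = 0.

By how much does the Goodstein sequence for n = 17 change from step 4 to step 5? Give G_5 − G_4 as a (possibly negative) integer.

base 4: 17 = 4^2 + 1; at 5: 5^2 + 1 = 26; next = 25
base 5: 25 = 5^2; at 6: 6^2 = 36; next = 35
base 6: 35 = 5·6 + 5; at 7: 5·7 + 5 = 40; next = 39
base 7: 39 = 5·7 + 4; at 8: 5·8 + 4 = 44; next = 43
base 8: 43 = 5·8 + 3; at 9: 5·9 + 3 = 48; next = 47

4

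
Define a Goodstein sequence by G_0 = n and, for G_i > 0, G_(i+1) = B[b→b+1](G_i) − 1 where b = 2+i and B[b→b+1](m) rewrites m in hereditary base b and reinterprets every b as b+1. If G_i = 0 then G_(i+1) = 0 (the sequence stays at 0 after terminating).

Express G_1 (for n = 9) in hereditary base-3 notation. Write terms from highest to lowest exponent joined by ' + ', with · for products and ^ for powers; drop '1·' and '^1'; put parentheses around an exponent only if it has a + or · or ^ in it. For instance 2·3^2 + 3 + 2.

3^(3 + 1)

G_0=9  [base 2] 2^(2 + 1) + 1  →[2↦3]→  3^(3 + 1) + 1 = 82  −1 ⇒ G_1=81
G_1=81  [base 3] 3^(3 + 1)  →[3↦4]→  4^(4 + 1) = 1024  −1 ⇒ G_2=1023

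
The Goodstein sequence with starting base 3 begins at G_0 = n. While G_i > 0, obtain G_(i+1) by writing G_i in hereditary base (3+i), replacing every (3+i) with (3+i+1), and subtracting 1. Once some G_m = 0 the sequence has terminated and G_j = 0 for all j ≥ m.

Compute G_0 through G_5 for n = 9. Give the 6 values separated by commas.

G_0=9  [base 3] 3^2  →[3↦4]→  4^2 = 16  −1 ⇒ G_1=15
G_1=15  [base 4] 3·4 + 3  →[4↦5]→  3·5 + 3 = 18  −1 ⇒ G_2=17
G_2=17  [base 5] 3·5 + 2  →[5↦6]→  3·6 + 2 = 20  −1 ⇒ G_3=19
G_3=19  [base 6] 3·6 + 1  →[6↦7]→  3·7 + 1 = 22  −1 ⇒ G_4=21
G_4=21  [base 7] 3·7  →[7↦8]→  3·8 = 24  −1 ⇒ G_5=23

9, 15, 17, 19, 21, 23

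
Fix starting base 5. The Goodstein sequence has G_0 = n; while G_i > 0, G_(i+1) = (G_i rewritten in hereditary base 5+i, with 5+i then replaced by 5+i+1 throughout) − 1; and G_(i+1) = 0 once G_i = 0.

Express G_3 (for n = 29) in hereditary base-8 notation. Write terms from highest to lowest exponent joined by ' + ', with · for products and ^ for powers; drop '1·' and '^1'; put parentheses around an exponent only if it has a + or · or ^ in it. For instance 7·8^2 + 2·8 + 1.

8^2 + 1

G_0=29  [base 5] 5^2 + 4  →[5↦6]→  6^2 + 4 = 40  −1 ⇒ G_1=39
G_1=39  [base 6] 6^2 + 3  →[6↦7]→  7^2 + 3 = 52  −1 ⇒ G_2=51
G_2=51  [base 7] 7^2 + 2  →[7↦8]→  8^2 + 2 = 66  −1 ⇒ G_3=65
G_3=65  [base 8] 8^2 + 1  →[8↦9]→  9^2 + 1 = 82  −1 ⇒ G_4=81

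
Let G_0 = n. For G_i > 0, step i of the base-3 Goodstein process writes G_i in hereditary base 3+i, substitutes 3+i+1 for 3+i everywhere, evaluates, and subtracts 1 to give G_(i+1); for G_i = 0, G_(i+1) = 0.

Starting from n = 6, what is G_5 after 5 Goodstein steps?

7

step 0: 6 = 2·3; sub 4 for 3: 2·4; = 8; G_1 = 8−1 = 7
step 1: 7 = 4 + 3; sub 5 for 4: 5 + 3; = 8; G_2 = 8−1 = 7
step 2: 7 = 5 + 2; sub 6 for 5: 6 + 2; = 8; G_3 = 8−1 = 7
step 3: 7 = 6 + 1; sub 7 for 6: 7 + 1; = 8; G_4 = 8−1 = 7
step 4: 7 = 7; sub 8 for 7: 8; = 8; G_5 = 8−1 = 7
step 5: 7 = 7; sub 9 for 8: 7; = 7; G_6 = 7−1 = 6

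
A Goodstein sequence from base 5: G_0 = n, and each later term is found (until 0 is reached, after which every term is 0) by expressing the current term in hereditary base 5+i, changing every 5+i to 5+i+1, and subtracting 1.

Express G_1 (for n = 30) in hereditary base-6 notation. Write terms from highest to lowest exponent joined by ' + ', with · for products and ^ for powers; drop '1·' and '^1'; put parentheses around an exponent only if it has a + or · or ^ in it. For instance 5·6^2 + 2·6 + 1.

6^2 + 5

step 0: 30 = 5^2 + 5; sub 6 for 5: 6^2 + 6; = 42; G_1 = 42−1 = 41
step 1: 41 = 6^2 + 5; sub 7 for 6: 7^2 + 5; = 54; G_2 = 54−1 = 53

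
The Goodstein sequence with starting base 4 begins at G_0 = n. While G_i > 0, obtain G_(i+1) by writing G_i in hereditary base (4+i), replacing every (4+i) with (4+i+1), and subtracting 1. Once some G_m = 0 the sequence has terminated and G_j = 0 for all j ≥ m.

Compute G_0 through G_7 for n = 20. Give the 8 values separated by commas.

(0) 20|_4 = 4^2 + 4 ↦ 5^2 + 5|_5 = 30 ⇒ 29
(1) 29|_5 = 5^2 + 4 ↦ 6^2 + 4|_6 = 40 ⇒ 39
(2) 39|_6 = 6^2 + 3 ↦ 7^2 + 3|_7 = 52 ⇒ 51
(3) 51|_7 = 7^2 + 2 ↦ 8^2 + 2|_8 = 66 ⇒ 65
(4) 65|_8 = 8^2 + 1 ↦ 9^2 + 1|_9 = 82 ⇒ 81
(5) 81|_9 = 9^2 ↦ 10^2|_10 = 100 ⇒ 99
(6) 99|_10 = 9·10 + 9 ↦ 9·11 + 9|_11 = 108 ⇒ 107

20, 29, 39, 51, 65, 81, 99, 107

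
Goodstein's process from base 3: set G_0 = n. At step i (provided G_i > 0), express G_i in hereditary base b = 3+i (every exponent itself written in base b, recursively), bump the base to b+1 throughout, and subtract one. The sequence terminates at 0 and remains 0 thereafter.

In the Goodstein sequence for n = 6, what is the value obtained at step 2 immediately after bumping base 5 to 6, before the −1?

G_0 = 6. HB_3(6) = 2·3. Bump = 8. G_1 = 7.
G_1 = 7. HB_4(7) = 4 + 3. Bump = 8. G_2 = 7.
G_2 = 7. HB_5(7) = 5 + 2. Bump = 8. G_3 = 7.

8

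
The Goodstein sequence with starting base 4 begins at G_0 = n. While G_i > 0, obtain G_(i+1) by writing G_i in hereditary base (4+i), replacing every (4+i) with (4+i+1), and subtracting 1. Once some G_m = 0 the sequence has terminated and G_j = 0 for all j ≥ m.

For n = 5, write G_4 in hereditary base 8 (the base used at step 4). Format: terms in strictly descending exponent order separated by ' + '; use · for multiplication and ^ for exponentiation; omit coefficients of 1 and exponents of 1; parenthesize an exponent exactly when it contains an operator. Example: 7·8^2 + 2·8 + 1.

3

[0] 5 ≡ 4 + 1 (base 4). Lift 5: 6. −1: 5.
[1] 5 ≡ 5 (base 5). Lift 6: 6. −1: 5.
[2] 5 ≡ 5 (base 6). Lift 7: 5. −1: 4.
[3] 4 ≡ 4 (base 7). Lift 8: 4. −1: 3.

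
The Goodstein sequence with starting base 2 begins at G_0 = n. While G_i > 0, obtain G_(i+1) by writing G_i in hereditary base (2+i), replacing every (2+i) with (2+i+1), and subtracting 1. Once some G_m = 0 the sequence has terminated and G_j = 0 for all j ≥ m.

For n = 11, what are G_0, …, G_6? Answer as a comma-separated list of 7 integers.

11, 84, 1027, 15627, 279937, 5764801, 134217727

G_0=11  [base 2] 2^(2 + 1) + 2 + 1  →[2↦3]→  3^(3 + 1) + 3 + 1 = 85  −1 ⇒ G_1=84
G_1=84  [base 3] 3^(3 + 1) + 3  →[3↦4]→  4^(4 + 1) + 4 = 1028  −1 ⇒ G_2=1027
G_2=1027  [base 4] 4^(4 + 1) + 3  →[4↦5]→  5^(5 + 1) + 3 = 15628  −1 ⇒ G_3=15627
G_3=15627  [base 5] 5^(5 + 1) + 2  →[5↦6]→  6^(6 + 1) + 2 = 279938  −1 ⇒ G_4=279937
G_4=279937  [base 6] 6^(6 + 1) + 1  →[6↦7]→  7^(7 + 1) + 1 = 5764802  −1 ⇒ G_5=5764801
G_5=5764801  [base 7] 7^(7 + 1)  →[7↦8]→  8^(8 + 1) = 134217728  −1 ⇒ G_6=134217727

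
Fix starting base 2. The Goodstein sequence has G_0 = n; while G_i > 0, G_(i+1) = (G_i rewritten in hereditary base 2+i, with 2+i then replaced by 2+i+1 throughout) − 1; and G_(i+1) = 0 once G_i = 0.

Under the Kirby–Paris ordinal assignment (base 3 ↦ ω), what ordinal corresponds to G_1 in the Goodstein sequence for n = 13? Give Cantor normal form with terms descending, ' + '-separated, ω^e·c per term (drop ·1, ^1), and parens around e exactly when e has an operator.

ω^(ω + 1) + ω^ω

13 —HB2→ 2^(2 + 1) + 2^2 + 1 —bump→ 3^(3 + 1) + 3^3 + 1 = 109 —(−1)→ 108
108 —HB3→ 3^(3 + 1) + 3^3 —bump→ 4^(4 + 1) + 4^4 = 1280 —(−1)→ 1279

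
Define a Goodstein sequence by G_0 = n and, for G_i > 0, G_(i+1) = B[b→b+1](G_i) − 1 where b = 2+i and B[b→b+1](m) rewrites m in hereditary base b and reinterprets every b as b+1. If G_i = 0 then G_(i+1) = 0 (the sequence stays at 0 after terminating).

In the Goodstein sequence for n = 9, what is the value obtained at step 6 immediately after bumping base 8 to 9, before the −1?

1162263922

(0) 9|_2 = 2^(2 + 1) + 1 ↦ 3^(3 + 1) + 1|_3 = 82 ⇒ 81
(1) 81|_3 = 3^(3 + 1) ↦ 4^(4 + 1)|_4 = 1024 ⇒ 1023
(2) 1023|_4 = 3·4^4 + 3·4^3 + 3·4^2 + 3·4 + 3 ↦ 3·5^5 + 3·5^3 + 3·5^2 + 3·5 + 3|_5 = 9843 ⇒ 9842
(3) 9842|_5 = 3·5^5 + 3·5^3 + 3·5^2 + 3·5 + 2 ↦ 3·6^6 + 3·6^3 + 3·6^2 + 3·6 + 2|_6 = 140744 ⇒ 140743
(4) 140743|_6 = 3·6^6 + 3·6^3 + 3·6^2 + 3·6 + 1 ↦ 3·7^7 + 3·7^3 + 3·7^2 + 3·7 + 1|_7 = 2471827 ⇒ 2471826
(5) 2471826|_7 = 3·7^7 + 3·7^3 + 3·7^2 + 3·7 ↦ 3·8^8 + 3·8^3 + 3·8^2 + 3·8|_8 = 50333400 ⇒ 50333399
(6) 50333399|_8 = 3·8^8 + 3·8^3 + 3·8^2 + 2·8 + 7 ↦ 3·9^9 + 3·9^3 + 3·9^2 + 2·9 + 7|_9 = 1162263922 ⇒ 1162263921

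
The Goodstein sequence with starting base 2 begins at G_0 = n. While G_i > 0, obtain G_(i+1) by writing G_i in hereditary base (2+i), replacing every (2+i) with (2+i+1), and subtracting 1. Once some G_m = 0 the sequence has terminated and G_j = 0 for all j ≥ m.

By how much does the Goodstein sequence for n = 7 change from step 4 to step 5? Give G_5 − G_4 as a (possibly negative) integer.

7 —HB2→ 2^2 + 2 + 1 —bump→ 3^3 + 3 + 1 = 31 —(−1)→ 30
30 —HB3→ 3^3 + 3 —bump→ 4^4 + 4 = 260 —(−1)→ 259
259 —HB4→ 4^4 + 3 —bump→ 5^5 + 3 = 3128 —(−1)→ 3127
3127 —HB5→ 5^5 + 2 —bump→ 6^6 + 2 = 46658 —(−1)→ 46657
46657 —HB6→ 6^6 + 1 —bump→ 7^7 + 1 = 823544 —(−1)→ 823543

776886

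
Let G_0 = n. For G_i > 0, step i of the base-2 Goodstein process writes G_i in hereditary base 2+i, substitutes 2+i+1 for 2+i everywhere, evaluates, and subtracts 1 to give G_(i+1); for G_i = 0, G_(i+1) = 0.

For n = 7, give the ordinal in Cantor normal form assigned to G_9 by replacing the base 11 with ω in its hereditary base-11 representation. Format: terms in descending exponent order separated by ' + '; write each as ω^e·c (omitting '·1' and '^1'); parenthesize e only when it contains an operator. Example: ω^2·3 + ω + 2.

base 2: 7 = 2^2 + 2 + 1; at 3: 3^3 + 3 + 1 = 31; next = 30
base 3: 30 = 3^3 + 3; at 4: 4^4 + 4 = 260; next = 259
base 4: 259 = 4^4 + 3; at 5: 5^5 + 3 = 3128; next = 3127
base 5: 3127 = 5^5 + 2; at 6: 6^6 + 2 = 46658; next = 46657
base 6: 46657 = 6^6 + 1; at 7: 7^7 + 1 = 823544; next = 823543
base 7: 823543 = 7^7; at 8: 8^8 = 16777216; next = 16777215
base 8: 16777215 = 7·8^7 + 7·8^6 + 7·8^5 + 7·8^4 + 7·8^3 + 7·8^2 + 7·8 + 7; at 9: 7·9^7 + 7·9^6 + 7·9^5 + 7·9^4 + 7·9^3 + 7·9^2 + 7·9 + 7 = 37665880; next = 37665879
base 9: 37665879 = 7·9^7 + 7·9^6 + 7·9^5 + 7·9^4 + 7·9^3 + 7·9^2 + 7·9 + 6; at 10: 7·10^7 + 7·10^6 + 7·10^5 + 7·10^4 + 7·10^3 + 7·10^2 + 7·10 + 6 = 77777776; next = 77777775
base 10: 77777775 = 7·10^7 + 7·10^6 + 7·10^5 + 7·10^4 + 7·10^3 + 7·10^2 + 7·10 + 5; at 11: 7·11^7 + 7·11^6 + 7·11^5 + 7·11^4 + 7·11^3 + 7·11^2 + 7·11 + 5 = 150051214; next = 150051213

ω^7·7 + ω^6·7 + ω^5·7 + ω^4·7 + ω^3·7 + ω^2·7 + ω·7 + 4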